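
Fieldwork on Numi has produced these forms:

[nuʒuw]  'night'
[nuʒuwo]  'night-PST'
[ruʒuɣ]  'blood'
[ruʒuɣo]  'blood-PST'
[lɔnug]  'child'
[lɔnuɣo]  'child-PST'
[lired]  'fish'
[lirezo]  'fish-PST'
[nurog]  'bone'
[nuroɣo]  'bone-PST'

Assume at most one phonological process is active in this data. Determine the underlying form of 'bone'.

/nurog/

The root 'bone' surfaces as [nurog] and [nuroɣo], with a stem-final [g] ~ [ɣ] alternation.
The stem 'blood' ([ruʒuɣ], [ruʒuɣo]) shows [ɣ] unchanged in both environments, so [ɣ] cannot be basic with [g] derived in isolation.
Therefore /g/ is basic and [ɣ] is derived by intervocalic spirantization (voiced stops become fricatives between vowels).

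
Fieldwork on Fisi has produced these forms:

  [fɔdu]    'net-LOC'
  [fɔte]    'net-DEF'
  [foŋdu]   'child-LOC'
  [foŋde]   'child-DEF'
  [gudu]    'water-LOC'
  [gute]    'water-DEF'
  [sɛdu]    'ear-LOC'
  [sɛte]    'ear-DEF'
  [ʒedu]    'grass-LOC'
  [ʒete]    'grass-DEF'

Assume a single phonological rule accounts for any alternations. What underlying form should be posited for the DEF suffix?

/-te/

The DEF suffix surfaces as [-de] and [-te], depending on the final segment of the stem.
The LOC suffix, which begins with [d], is invariant after every stem; so [d] is not altered by any rule here.
The DEF suffix is therefore /-te/ underlyingly, with post-nasal voicing: voiceless stops become voiced after a nasal.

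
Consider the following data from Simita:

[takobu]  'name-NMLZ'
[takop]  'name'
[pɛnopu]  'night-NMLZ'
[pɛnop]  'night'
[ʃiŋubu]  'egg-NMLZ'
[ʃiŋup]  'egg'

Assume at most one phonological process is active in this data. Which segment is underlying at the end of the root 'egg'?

/b/

'egg' shows [b] ~ [p] at the end of the stem ([ʃiŋubu] vs [ʃiŋup]).
Compare 'night', with invariant [p] in [pɛnopu] and [pɛnop]: an analysis with underlying /p/ and a rule producing [b] before the NMLZ suffix would wrongly predict alternation here too.
So /b/ is underlying, and a rule of word-final obstruent devoicing — voiced obstruents become voiceless word-finally — gives [p].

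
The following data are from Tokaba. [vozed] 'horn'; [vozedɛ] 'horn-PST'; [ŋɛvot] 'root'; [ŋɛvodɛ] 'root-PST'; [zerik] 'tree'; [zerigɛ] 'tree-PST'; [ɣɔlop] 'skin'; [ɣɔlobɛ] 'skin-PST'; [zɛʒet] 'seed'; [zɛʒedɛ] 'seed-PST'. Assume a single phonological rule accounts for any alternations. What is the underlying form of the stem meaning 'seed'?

The stem for 'seed' ends in [t] in [zɛʒet] but [d] in [zɛʒedɛ].
The stem 'horn' ([vozed], [vozedɛ]) shows [d] unchanged in both environments, so [d] cannot be basic with [t] derived in isolation.
Therefore /t/ is basic and [d] is derived by intervocalic voicing (voiceless stops become voiced between vowels).
Hence 'seed' is /zɛʒet/ underlyingly.

/zɛʒet/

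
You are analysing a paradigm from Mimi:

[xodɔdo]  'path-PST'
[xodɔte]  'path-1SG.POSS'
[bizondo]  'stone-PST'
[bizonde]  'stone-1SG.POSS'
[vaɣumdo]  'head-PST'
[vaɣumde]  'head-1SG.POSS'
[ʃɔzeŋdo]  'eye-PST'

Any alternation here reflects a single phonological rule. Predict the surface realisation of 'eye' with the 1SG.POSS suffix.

The 1SG.POSS suffix surfaces as [-de] and [-te], depending on the final segment of the stem.
The PST suffix, which begins with [d], is invariant after every stem; so [d] is not altered by any rule here.
The 1SG.POSS suffix is therefore /-te/ underlyingly, with post-nasal voicing: voiceless stops become voiced after a nasal.
After 'eye', which ends in a nasal, the suffix surfaces as [-de], giving [ʃɔzeŋde].

[ʃɔzeŋde]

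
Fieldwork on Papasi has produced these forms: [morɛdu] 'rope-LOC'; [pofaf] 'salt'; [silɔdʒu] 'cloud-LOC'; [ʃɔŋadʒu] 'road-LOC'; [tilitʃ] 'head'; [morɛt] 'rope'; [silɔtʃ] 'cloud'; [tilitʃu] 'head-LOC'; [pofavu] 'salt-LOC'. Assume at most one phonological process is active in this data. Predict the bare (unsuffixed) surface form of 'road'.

The stem for 'cloud' ends in [tʃ] in [silɔtʃ] but [dʒ] in [silɔdʒu].
But 'head' keeps [tʃ] in both environments ([tilitʃ], [tilitʃu]), so there is no rule changing /tʃ/ to [dʒ] before the LOC suffix.
The underlying segment must be /dʒ/; voiced obstruents become voiceless word-finally, yielding [tʃ] there.
From [ʃɔŋadʒu] the stem 'road' is /ʃɔŋadʒ/; word-finally this yields [ʃɔŋatʃ].

[ʃɔŋatʃ]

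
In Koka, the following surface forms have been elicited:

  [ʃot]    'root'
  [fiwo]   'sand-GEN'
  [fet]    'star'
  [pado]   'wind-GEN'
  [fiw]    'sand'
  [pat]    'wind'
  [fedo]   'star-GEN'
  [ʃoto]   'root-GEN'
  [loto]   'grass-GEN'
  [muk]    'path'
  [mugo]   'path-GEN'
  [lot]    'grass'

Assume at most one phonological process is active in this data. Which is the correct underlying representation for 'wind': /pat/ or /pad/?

The root 'wind' surfaces as [pat] and [pado], with a stem-final [t] ~ [d] alternation.
If /t/ were underlying and a rule turned it into [d] before the GEN suffix, 'root' would also alternate; but it has [t] in both [ʃot] and [ʃoto].
So /d/ is underlying, and a rule of word-final obstruent devoicing — voiced obstruents become voiceless word-finally — gives [t].

/pad/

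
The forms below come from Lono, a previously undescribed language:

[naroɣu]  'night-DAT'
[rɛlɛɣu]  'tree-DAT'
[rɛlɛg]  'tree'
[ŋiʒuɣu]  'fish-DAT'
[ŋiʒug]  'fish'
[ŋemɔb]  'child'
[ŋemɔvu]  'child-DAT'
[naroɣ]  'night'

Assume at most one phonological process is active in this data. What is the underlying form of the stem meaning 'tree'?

/rɛlɛg/

In [rɛlɛɣu] and [rɛlɛg] the final segment of 'tree' alternates: [ɣ] ~ [g].
But 'night' keeps [ɣ] in both environments ([naroɣu], [naroɣ]), so there is no rule changing /ɣ/ to [g] in isolation.
The alternation reflects intervocalic spirantization: voiced stops become fricatives between vowels. /g/ is underlying.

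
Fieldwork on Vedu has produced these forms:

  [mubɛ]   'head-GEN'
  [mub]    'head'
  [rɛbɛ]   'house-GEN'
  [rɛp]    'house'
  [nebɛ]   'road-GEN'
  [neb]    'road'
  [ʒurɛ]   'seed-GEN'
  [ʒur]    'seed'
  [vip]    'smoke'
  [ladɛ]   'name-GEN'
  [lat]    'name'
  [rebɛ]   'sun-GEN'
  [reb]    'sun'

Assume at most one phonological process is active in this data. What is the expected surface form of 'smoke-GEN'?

In [rɛbɛ] and [rɛp] the final segment of 'house' alternates: [b] ~ [p].
The stem 'head' ([mubɛ], [mub]) shows [b] unchanged in both environments, so [b] cannot be basic with [p] derived in isolation.
Therefore /p/ is basic and [b] is derived by intervocalic voicing (voiceless stops become voiced between vowels).
From [vip] the stem 'smoke' is /vip/; between vowels this yields [vibɛ].

[vibɛ]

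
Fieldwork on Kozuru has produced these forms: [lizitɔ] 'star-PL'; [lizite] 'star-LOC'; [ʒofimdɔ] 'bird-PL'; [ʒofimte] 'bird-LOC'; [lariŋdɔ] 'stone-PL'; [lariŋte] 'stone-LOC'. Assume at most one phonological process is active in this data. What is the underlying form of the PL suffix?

/-dɔ/

The PL suffix surfaces as [-dɔ] and [-tɔ], depending on the final segment of the stem.
By contrast the LOC suffix keeps its initial [t] throughout — that segment must be underlying.
So the underlying form is /-dɔ/, and voiced stops become voiceless after a vowel.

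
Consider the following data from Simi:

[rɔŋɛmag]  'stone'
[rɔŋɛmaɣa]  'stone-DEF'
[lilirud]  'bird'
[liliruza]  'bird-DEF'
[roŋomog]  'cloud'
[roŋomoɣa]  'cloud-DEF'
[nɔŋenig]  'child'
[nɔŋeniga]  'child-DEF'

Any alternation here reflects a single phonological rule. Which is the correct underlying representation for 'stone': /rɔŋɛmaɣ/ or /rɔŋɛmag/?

/rɔŋɛmaɣ/

The root 'stone' surfaces as [rɔŋɛmag] and [rɔŋɛmaɣa], with a stem-final [g] ~ [ɣ] alternation.
Compare 'child', with invariant [g] in [nɔŋenig] and [nɔŋeniga]: an analysis with underlying /g/ and a rule producing [ɣ] before the DEF suffix would wrongly predict alternation here too.
So /ɣ/ is underlying, and a rule of word-final hardening — voiced fricatives become stops word-finally — gives [g].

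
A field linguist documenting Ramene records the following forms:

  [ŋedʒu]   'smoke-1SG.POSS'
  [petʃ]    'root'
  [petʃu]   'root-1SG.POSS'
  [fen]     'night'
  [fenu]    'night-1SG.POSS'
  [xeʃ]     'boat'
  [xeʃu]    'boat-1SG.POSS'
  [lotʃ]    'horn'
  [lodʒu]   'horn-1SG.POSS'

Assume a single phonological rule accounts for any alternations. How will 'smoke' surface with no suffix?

[ŋetʃ]

'horn' shows [tʃ] ~ [dʒ] at the end of the stem ([lotʃ] vs [lodʒu]).
But 'root' keeps [tʃ] in both environments ([petʃ], [petʃu]), so there is no rule changing /tʃ/ to [dʒ] before the 1SG.POSS suffix.
The alternation reflects word-final obstruent devoicing: voiced obstruents become voiceless word-finally. /dʒ/ is underlying.
From [ŋedʒu] the stem 'smoke' is /ŋedʒ/; word-finally this yields [ŋetʃ].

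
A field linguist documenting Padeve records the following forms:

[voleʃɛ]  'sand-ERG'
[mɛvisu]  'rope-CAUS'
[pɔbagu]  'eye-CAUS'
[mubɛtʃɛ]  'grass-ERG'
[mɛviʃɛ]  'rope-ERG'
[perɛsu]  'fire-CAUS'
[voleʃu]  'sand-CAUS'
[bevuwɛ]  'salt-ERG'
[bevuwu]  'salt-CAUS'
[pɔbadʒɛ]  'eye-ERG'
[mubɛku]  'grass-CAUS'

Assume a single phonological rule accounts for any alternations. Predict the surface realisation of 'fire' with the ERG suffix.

In [mɛvisu] and [mɛviʃɛ] the final segment of 'rope' alternates: [s] ~ [ʃ].
But 'sand' keeps [ʃ] in both environments ([voleʃu], [voleʃɛ]), so there is no rule changing /ʃ/ to [s] before the CAUS suffix.
The underlying segment must be /s/; /k/, /g/ and /s/ become palato-alveolar [tʃ], [dʒ] and [ʃ] before a front vowel, yielding [ʃ] there.
The one attested form of 'fire', [perɛsu], shows underlying /perɛs/. Applying the same rule before a front vowel gives [perɛʃɛ].

[perɛʃɛ]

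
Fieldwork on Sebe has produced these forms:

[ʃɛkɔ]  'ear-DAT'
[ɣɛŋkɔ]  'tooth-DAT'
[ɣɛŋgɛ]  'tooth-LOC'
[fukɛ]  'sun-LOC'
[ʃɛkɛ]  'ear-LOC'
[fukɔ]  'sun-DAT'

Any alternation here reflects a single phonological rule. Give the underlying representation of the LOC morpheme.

The LOC suffix surfaces as [-gɛ] and [-kɛ], depending on the final segment of the stem.
By contrast the DAT suffix keeps its initial [k] throughout — that segment must be underlying.
So the underlying form is /-gɛ/, and voiced stops become voiceless after a vowel.

/-gɛ/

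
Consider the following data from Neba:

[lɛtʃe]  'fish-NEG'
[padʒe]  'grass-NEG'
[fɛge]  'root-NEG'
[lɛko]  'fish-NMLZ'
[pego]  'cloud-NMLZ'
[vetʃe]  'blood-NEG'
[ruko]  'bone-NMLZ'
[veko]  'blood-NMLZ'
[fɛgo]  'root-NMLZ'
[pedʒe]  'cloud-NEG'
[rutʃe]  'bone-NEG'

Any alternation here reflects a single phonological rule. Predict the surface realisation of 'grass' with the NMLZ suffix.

[pago]

In [pego] and [pedʒe] the final segment of 'cloud' alternates: [g] ~ [dʒ].
Compare 'root', with invariant [g] in [fɛgo] and [fɛge]: an analysis with underlying /g/ and a rule producing [dʒ] before the NEG suffix would wrongly predict alternation here too.
The underlying segment must be /dʒ/; palato-alveolar /tʃ/ and /dʒ/ become [k] and [g] when no front vowel follows, yielding [g] there.
The one attested form of 'grass', [padʒe], shows underlying /padʒ/. Applying the same rule when no front vowel follows gives [pago].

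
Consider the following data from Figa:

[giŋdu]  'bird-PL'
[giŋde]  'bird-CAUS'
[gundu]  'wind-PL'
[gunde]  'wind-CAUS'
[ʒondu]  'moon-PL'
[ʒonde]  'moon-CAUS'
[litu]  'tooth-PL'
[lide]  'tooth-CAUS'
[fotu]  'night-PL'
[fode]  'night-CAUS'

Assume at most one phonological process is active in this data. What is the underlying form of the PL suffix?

/-tu/

The PL suffix surfaces as [-du] and [-tu], depending on the final segment of the stem.
The CAUS suffix, which begins with [d], is invariant after every stem; so [d] is not altered by any rule here.
So the underlying form is /-tu/, and voiceless stops become voiced after a nasal.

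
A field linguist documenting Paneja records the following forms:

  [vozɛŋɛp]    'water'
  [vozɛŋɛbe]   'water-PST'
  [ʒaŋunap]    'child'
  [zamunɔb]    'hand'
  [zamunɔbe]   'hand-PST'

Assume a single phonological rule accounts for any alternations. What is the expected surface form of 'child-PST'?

The stem for 'water' ends in [p] in [vozɛŋɛp] but [b] in [vozɛŋɛbe].
But 'hand' keeps [b] in both environments ([zamunɔb], [zamunɔbe]), so there is no rule changing /b/ to [p] in isolation.
So /p/ is underlying, and a rule of intervocalic voicing — voiceless stops become voiced between vowels — gives [b].
The one attested form of 'child', [ʒaŋunap], shows underlying /ʒaŋunap/. Applying the same rule between vowels gives [ʒaŋunabe].

[ʒaŋunabe]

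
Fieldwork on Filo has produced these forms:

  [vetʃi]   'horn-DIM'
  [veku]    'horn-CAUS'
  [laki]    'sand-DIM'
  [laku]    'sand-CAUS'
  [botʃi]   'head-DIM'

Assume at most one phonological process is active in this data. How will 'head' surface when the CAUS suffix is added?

[boku]

The root 'horn' surfaces as [vetʃi] and [veku], with a stem-final [tʃ] ~ [k] alternation.
The stem 'sand' ([laki], [laku]) shows [k] unchanged in both environments, so [k] cannot be basic with [tʃ] derived before the DIM suffix.
So /tʃ/ is underlying, and a rule of depalatalization — palato-alveolar /tʃ/ becomes [k] when no front vowel follows — gives [k].
From [botʃi] the stem 'head' is /botʃ/; when no front vowel follows this yields [boku].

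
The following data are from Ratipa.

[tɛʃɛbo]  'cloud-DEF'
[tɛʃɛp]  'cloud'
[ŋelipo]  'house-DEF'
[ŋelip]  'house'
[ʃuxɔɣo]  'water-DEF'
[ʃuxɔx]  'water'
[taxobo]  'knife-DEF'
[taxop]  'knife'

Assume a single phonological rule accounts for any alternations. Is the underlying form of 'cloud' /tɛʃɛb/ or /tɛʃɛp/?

The stem for 'cloud' ends in [b] in [tɛʃɛbo] but [p] in [tɛʃɛp].
If /p/ were underlying and a rule turned it into [b] before the DEF suffix, 'house' would also alternate; but it has [p] in both [ŋelipo] and [ŋelip].
Therefore /b/ is basic and [p] is derived by word-final obstruent devoicing (voiced obstruents become voiceless word-finally).

/tɛʃɛb/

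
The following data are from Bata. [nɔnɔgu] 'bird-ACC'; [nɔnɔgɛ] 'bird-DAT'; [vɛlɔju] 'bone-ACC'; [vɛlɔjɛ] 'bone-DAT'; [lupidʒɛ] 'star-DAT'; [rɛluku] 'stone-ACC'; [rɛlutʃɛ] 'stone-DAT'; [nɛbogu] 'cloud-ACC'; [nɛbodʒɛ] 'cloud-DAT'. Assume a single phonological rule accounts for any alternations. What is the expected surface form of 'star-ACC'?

The stem for 'cloud' ends in [g] in [nɛbogu] but [dʒ] in [nɛbodʒɛ].
But 'bird' keeps [g] in both environments ([nɔnɔgu], [nɔnɔgɛ]), so there is no rule changing /g/ to [dʒ] before the DAT suffix.
The underlying segment must be /dʒ/; palato-alveolar /tʃ/ and /dʒ/ become [k] and [g] when no front vowel follows, yielding [g] there.
From [lupidʒɛ] the stem 'star' is /lupidʒ/; when no front vowel follows this yields [lupigu].

[lupigu]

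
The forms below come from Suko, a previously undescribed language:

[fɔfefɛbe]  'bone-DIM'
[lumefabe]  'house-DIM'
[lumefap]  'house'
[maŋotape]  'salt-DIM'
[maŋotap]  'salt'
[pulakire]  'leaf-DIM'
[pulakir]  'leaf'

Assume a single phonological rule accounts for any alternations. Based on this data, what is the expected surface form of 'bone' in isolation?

The root 'house' surfaces as [lumefabe] and [lumefap], with a stem-final [b] ~ [p] alternation.
Compare 'salt', with invariant [p] in [maŋotape] and [maŋotap]: an analysis with underlying /p/ and a rule producing [b] before the DIM suffix would wrongly predict alternation here too.
So /b/ is underlying, and a rule of word-final obstruent devoicing — voiced obstruents become voiceless word-finally — gives [p].
The one attested form of 'bone', [fɔfefɛbe], shows underlying /fɔfefɛb/. Applying the same rule word-finally gives [fɔfefɛp].

[fɔfefɛp]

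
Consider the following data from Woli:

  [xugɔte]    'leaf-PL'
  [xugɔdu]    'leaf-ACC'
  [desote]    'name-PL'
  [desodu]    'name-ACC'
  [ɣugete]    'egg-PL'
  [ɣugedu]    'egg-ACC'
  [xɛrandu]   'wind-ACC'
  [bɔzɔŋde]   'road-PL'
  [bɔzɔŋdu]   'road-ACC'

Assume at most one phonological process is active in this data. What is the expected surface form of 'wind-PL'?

The PL suffix surfaces as [-de] and [-te], depending on the final segment of the stem.
The ACC suffix, which begins with [d], is invariant after every stem; so [d] is not altered by any rule here.
The PL suffix is therefore /-te/ underlyingly, with post-nasal voicing: voiceless stops become voiced after a nasal.
After 'wind', which ends in a nasal, the suffix surfaces as [-de], giving [xɛrande].

[xɛrande]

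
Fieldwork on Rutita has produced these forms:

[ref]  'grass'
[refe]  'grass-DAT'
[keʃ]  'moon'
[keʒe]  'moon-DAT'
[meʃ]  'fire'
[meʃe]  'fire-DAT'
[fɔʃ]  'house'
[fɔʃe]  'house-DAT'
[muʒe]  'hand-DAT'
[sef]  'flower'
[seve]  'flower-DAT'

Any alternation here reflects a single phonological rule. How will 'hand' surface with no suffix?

[muʃ]

The root 'moon' surfaces as [keʃ] and [keʒe], with a stem-final [ʃ] ~ [ʒ] alternation.
The stem 'fire' ([meʃ], [meʃe]) shows [ʃ] unchanged in both environments, so [ʃ] cannot be basic with [ʒ] derived before the DAT suffix.
The alternation reflects word-final obstruent devoicing: voiced obstruents become voiceless word-finally. /ʒ/ is underlying.
The one attested form of 'hand', [muʒe], shows underlying /muʒ/. Applying the same rule word-finally gives [muʃ].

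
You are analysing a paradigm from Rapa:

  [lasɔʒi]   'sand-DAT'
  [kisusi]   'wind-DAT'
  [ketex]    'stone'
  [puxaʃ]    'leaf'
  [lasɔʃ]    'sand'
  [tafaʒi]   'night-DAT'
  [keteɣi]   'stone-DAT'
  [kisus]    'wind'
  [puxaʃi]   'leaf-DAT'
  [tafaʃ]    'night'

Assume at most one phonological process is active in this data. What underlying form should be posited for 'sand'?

The stem for 'sand' ends in [ʒ] in [lasɔʒi] but [ʃ] in [lasɔʃ].
But 'leaf' keeps [ʃ] in both environments ([puxaʃi], [puxaʃ]), so there is no rule changing /ʃ/ to [ʒ] before the DAT suffix.
The underlying segment must be /ʒ/; voiced obstruents become voiceless word-finally, yielding [ʃ] there.

/lasɔʒ/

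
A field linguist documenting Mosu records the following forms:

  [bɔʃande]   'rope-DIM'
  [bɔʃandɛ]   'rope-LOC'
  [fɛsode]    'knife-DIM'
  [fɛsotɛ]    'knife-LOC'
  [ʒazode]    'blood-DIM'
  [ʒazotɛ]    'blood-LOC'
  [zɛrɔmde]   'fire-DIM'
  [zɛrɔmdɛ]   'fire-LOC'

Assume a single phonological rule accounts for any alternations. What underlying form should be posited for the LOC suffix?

The LOC morpheme has two allomorphs, [-dɛ] and [-tɛ].
By contrast the DIM suffix keeps its initial [d] throughout — that segment must be underlying.
The LOC suffix is therefore /-tɛ/ underlyingly, with post-nasal voicing: voiceless stops become voiced after a nasal.

/-tɛ/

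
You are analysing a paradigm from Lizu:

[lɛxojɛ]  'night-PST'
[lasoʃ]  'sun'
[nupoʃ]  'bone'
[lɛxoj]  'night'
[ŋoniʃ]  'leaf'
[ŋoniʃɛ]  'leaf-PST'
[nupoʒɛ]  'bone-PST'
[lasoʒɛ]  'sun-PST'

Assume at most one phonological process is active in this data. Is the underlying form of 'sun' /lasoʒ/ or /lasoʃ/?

/lasoʒ/

The root 'sun' surfaces as [lasoʃ] and [lasoʒɛ], with a stem-final [ʃ] ~ [ʒ] alternation.
The stem 'leaf' ([ŋoniʃ], [ŋoniʃɛ]) shows [ʃ] unchanged in both environments, so [ʃ] cannot be basic with [ʒ] derived before the PST suffix.
Therefore /ʒ/ is basic and [ʃ] is derived by word-final obstruent devoicing (voiced obstruents become voiceless word-finally).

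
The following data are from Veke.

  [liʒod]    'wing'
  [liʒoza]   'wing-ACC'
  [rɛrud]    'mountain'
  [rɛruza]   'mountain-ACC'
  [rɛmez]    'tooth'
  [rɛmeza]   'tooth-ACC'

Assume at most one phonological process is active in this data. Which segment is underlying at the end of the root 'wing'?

'wing' shows [d] ~ [z] at the end of the stem ([liʒod] vs [liʒoza]).
Compare 'tooth', with invariant [z] in [rɛmez] and [rɛmeza]: an analysis with underlying /z/ and a rule producing [d] in isolation would wrongly predict alternation here too.
So /d/ is underlying, and a rule of intervocalic spirantization — voiced stops become fricatives between vowels — gives [z].

/d/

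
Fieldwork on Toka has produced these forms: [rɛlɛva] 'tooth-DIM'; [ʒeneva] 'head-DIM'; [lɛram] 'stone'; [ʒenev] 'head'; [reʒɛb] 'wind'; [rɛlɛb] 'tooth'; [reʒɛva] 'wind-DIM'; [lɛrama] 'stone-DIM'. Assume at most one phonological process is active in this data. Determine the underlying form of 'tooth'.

/rɛlɛb/

The root 'tooth' surfaces as [rɛlɛva] and [rɛlɛb], with a stem-final [v] ~ [b] alternation.
If /v/ were underlying and a rule turned it into [b] in isolation, 'head' would also alternate; but it has [v] in both [ʒeneva] and [ʒenev].
The underlying segment must be /b/; voiced stops become fricatives between vowels, yielding [v] there.
Hence 'tooth' is /rɛlɛb/ underlyingly.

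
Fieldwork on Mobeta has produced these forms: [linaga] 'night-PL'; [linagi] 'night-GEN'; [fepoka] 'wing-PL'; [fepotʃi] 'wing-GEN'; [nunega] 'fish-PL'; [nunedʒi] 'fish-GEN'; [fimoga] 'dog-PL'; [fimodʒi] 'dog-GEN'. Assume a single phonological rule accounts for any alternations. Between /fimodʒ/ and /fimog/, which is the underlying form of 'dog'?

/fimodʒ/

The root 'dog' surfaces as [fimoga] and [fimodʒi], with a stem-final [g] ~ [dʒ] alternation.
Compare 'night', with invariant [g] in [linaga] and [linagi]: an analysis with underlying /g/ and a rule producing [dʒ] before the GEN suffix would wrongly predict alternation here too.
So /dʒ/ is underlying, and a rule of depalatalization — palato-alveolar /tʃ/ and /dʒ/ become [k] and [g] when no front vowel follows — gives [g].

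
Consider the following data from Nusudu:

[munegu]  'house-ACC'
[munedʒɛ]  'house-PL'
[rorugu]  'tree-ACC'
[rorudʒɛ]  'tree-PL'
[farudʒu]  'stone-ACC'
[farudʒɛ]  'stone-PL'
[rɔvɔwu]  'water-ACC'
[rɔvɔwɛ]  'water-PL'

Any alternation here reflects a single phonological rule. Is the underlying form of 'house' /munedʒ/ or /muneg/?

In [munegu] and [munedʒɛ] the final segment of 'house' alternates: [g] ~ [dʒ].
But 'stone' keeps [dʒ] in both environments ([farudʒu], [farudʒɛ]), so there is no rule changing /dʒ/ to [g] before the ACC suffix.
The alternation reflects palatalization before a front vowel: /g/ becomes palato-alveolar [dʒ] before a front vowel. /g/ is underlying.

/muneg/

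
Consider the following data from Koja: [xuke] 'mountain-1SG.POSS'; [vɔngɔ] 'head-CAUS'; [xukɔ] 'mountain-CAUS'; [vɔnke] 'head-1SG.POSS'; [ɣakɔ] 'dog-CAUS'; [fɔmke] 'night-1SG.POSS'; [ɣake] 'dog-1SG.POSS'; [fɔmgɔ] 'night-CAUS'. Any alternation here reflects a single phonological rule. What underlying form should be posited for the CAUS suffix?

The CAUS morpheme has two allomorphs, [-gɔ] and [-kɔ].
The 1SG.POSS suffix, which begins with [k], is invariant after every stem; so [k] is not altered by any rule here.
The CAUS suffix is therefore /-gɔ/ underlyingly, with post-vocalic devoicing: voiced stops become voiceless after a vowel.

/-gɔ/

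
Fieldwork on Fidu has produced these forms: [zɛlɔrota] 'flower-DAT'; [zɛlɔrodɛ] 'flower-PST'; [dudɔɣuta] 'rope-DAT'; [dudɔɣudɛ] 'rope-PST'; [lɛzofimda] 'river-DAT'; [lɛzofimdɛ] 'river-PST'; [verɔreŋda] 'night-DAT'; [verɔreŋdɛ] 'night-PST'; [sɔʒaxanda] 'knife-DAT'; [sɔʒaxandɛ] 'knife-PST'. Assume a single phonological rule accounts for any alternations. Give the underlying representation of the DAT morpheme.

/-ta/

The DAT suffix surfaces as [-da] and [-ta], depending on the final segment of the stem.
The PST suffix, which begins with [d], is invariant after every stem; so [d] is not altered by any rule here.
So the underlying form is /-ta/, and voiceless stops become voiced after a nasal.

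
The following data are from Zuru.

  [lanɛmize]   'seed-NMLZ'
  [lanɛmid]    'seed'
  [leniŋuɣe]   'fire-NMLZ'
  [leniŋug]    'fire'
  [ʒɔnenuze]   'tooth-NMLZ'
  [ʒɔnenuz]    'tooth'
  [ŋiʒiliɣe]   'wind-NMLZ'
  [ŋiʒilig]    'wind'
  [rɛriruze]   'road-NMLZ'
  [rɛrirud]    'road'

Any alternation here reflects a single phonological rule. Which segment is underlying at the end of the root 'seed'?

/d/

'seed' shows [z] ~ [d] at the end of the stem ([lanɛmize] vs [lanɛmid]).
The stem 'tooth' ([ʒɔnenuze], [ʒɔnenuz]) shows [z] unchanged in both environments, so [z] cannot be basic with [d] derived in isolation.
The alternation reflects intervocalic spirantization: voiced stops become fricatives between vowels. /d/ is underlying.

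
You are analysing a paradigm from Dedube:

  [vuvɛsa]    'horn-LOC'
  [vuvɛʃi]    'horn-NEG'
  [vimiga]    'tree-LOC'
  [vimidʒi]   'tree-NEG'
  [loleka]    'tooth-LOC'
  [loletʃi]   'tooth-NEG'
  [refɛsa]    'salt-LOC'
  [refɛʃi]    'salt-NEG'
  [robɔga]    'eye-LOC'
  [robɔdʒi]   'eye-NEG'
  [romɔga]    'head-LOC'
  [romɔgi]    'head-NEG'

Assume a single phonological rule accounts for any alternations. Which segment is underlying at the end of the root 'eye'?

The root 'eye' surfaces as [robɔga] and [robɔdʒi], with a stem-final [g] ~ [dʒ] alternation.
Compare 'head', with invariant [g] in [romɔga] and [romɔgi]: an analysis with underlying /g/ and a rule producing [dʒ] before the NEG suffix would wrongly predict alternation here too.
So /dʒ/ is underlying, and a rule of depalatalization — palato-alveolar /tʃ/, /dʒ/ and /ʃ/ become [k], [g] and [s] when no front vowel follows — gives [g].

/dʒ/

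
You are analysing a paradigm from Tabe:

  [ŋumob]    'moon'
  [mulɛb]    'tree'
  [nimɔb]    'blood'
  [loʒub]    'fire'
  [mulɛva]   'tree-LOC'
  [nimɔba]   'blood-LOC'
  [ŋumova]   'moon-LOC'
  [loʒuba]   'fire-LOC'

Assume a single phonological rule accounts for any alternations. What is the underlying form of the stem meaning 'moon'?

/ŋumov/

The root 'moon' surfaces as [ŋumova] and [ŋumob], with a stem-final [v] ~ [b] alternation.
The stem 'blood' ([nimɔba], [nimɔb]) shows [b] unchanged in both environments, so [b] cannot be basic with [v] derived before the LOC suffix.
Therefore /v/ is basic and [b] is derived by word-final hardening (voiced fricatives become stops word-finally).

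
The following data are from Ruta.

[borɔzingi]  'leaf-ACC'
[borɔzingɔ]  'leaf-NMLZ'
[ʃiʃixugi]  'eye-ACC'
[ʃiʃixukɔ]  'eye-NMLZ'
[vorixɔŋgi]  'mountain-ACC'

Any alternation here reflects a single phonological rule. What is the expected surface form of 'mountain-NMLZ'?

The NMLZ suffix surfaces as [-gɔ] and [-kɔ], depending on the final segment of the stem.
By contrast the ACC suffix keeps its initial [g] throughout — that segment must be underlying.
So the underlying form is /-kɔ/, and voiceless stops become voiced after a nasal.
After 'mountain', which ends in a nasal, the suffix surfaces as [-gɔ], giving [vorixɔŋgɔ].

[vorixɔŋgɔ]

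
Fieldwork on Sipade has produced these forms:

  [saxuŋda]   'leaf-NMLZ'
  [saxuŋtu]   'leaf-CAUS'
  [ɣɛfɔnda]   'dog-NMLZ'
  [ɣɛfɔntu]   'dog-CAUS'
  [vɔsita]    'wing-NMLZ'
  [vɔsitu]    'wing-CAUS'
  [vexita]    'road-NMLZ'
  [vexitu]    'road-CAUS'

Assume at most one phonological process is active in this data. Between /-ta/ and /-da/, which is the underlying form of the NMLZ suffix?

/-da/

The NMLZ morpheme has two allomorphs, [-da] and [-ta].
The CAUS suffix, which begins with [t], is invariant after every stem; so [t] is not altered by any rule here.
So the underlying form is /-da/, and voiced stops become voiceless after a vowel.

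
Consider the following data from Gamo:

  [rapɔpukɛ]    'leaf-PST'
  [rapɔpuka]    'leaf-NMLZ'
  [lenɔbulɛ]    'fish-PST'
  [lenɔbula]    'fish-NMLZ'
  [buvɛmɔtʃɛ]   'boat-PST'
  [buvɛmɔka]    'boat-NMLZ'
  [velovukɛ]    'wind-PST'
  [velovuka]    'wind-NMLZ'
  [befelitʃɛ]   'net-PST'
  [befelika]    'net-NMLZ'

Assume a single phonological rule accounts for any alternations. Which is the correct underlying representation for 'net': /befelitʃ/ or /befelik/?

/befelitʃ/

In [befelitʃɛ] and [befelika] the final segment of 'net' alternates: [tʃ] ~ [k].
Compare 'leaf', with invariant [k] in [rapɔpukɛ] and [rapɔpuka]: an analysis with underlying /k/ and a rule producing [tʃ] before the PST suffix would wrongly predict alternation here too.
The alternation reflects depalatalization: palato-alveolar /tʃ/ becomes [k] when no front vowel follows. /tʃ/ is underlying.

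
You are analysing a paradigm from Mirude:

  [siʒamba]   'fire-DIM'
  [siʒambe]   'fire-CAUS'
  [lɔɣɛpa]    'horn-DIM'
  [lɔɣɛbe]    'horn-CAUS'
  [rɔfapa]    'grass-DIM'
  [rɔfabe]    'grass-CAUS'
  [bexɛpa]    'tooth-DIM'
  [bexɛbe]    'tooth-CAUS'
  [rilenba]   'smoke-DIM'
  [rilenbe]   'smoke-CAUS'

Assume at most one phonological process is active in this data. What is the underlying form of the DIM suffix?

The DIM morpheme has two allomorphs, [-ba] and [-pa].
By contrast the CAUS suffix keeps its initial [b] throughout — that segment must be underlying.
So the underlying form is /-pa/, and voiceless stops become voiced after a nasal.

/-pa/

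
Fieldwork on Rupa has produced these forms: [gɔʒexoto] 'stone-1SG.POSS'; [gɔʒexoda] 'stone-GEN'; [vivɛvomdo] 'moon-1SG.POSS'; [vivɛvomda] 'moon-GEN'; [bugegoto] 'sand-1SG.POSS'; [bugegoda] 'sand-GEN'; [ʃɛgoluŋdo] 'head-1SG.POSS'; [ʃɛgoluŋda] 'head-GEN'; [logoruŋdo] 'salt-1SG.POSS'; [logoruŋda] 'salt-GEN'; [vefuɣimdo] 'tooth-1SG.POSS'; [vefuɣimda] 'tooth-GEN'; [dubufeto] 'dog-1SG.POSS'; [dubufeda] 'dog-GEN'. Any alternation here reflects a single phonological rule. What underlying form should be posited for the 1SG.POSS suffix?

/-to/

The 1SG.POSS morpheme has two allomorphs, [-do] and [-to].
The GEN suffix, which begins with [d], is invariant after every stem; so [d] is not altered by any rule here.
So the underlying form is /-to/, and voiceless stops become voiced after a nasal.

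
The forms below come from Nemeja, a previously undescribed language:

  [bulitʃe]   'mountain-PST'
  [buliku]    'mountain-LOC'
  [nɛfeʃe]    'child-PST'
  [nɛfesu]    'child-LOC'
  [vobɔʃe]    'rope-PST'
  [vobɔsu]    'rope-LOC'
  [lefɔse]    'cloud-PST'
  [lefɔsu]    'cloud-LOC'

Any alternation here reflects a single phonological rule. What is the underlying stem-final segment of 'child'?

/ʃ/

The stem for 'child' ends in [ʃ] in [nɛfeʃe] but [s] in [nɛfesu].
But 'cloud' keeps [s] in both environments ([lefɔse], [lefɔsu]), so there is no rule changing /s/ to [ʃ] before the PST suffix.
So /ʃ/ is underlying, and a rule of depalatalization — palato-alveolar /tʃ/ and /ʃ/ become [k] and [s] when no front vowel follows — gives [s].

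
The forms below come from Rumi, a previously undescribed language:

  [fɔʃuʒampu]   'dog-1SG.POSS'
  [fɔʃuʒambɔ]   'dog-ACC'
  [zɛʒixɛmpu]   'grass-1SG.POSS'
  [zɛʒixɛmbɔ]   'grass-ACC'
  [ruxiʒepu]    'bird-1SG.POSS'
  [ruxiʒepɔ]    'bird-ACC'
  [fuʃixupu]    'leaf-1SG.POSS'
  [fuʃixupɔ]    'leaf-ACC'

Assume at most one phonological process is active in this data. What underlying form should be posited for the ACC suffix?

The ACC morpheme has two allomorphs, [-bɔ] and [-pɔ].
By contrast the 1SG.POSS suffix keeps its initial [p] throughout — that segment must be underlying.
The ACC suffix is therefore /-bɔ/ underlyingly, with post-vocalic devoicing: voiced stops become voiceless after a vowel.

/-bɔ/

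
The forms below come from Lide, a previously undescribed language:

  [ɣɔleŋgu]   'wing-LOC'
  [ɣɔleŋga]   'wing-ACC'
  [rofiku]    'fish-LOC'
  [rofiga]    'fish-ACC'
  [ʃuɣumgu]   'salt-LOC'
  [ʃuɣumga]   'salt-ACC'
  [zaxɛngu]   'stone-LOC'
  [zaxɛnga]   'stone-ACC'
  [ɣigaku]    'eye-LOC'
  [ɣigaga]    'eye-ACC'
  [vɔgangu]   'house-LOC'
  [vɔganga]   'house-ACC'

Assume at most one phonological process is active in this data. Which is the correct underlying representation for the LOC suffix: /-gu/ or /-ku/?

The LOC suffix surfaces as [-gu] and [-ku], depending on the final segment of the stem.
By contrast the ACC suffix keeps its initial [g] throughout — that segment must be underlying.
So the underlying form is /-ku/, and voiceless stops become voiced after a nasal.

/-ku/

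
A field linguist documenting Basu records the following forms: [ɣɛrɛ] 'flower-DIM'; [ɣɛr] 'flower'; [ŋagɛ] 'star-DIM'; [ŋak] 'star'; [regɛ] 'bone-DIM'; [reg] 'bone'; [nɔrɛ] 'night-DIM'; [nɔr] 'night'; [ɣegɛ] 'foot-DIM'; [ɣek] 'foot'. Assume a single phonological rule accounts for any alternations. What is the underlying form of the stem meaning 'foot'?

/ɣek/

'foot' shows [g] ~ [k] at the end of the stem ([ɣegɛ] vs [ɣek]).
The stem 'bone' ([regɛ], [reg]) shows [g] unchanged in both environments, so [g] cannot be basic with [k] derived in isolation.
Therefore /k/ is basic and [g] is derived by intervocalic voicing (voiceless stops become voiced between vowels).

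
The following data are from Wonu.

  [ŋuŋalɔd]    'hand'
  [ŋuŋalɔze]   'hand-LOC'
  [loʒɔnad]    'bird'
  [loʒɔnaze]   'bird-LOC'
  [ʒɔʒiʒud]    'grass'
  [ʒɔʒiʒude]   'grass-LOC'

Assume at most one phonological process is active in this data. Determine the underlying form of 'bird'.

The root 'bird' surfaces as [loʒɔnad] and [loʒɔnaze], with a stem-final [d] ~ [z] alternation.
Compare 'grass', with invariant [d] in [ʒɔʒiʒud] and [ʒɔʒiʒude]: an analysis with underlying /d/ and a rule producing [z] before the LOC suffix would wrongly predict alternation here too.
Therefore /z/ is basic and [d] is derived by word-final hardening (voiced fricatives become stops word-finally).
Hence 'bird' is /loʒɔnaz/ underlyingly.

/loʒɔnaz/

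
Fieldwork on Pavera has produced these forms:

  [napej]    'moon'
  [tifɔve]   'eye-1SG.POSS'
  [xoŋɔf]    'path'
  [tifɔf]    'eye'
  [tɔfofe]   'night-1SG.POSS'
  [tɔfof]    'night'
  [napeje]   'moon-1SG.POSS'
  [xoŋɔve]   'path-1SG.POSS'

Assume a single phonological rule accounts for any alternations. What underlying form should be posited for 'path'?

/xoŋɔv/

In [xoŋɔve] and [xoŋɔf] the final segment of 'path' alternates: [v] ~ [f].
But 'night' keeps [f] in both environments ([tɔfofe], [tɔfof]), so there is no rule changing /f/ to [v] before the 1SG.POSS suffix.
The alternation reflects word-final obstruent devoicing: voiced obstruents become voiceless word-finally. /v/ is underlying.
So 'path' = /xoŋɔv/.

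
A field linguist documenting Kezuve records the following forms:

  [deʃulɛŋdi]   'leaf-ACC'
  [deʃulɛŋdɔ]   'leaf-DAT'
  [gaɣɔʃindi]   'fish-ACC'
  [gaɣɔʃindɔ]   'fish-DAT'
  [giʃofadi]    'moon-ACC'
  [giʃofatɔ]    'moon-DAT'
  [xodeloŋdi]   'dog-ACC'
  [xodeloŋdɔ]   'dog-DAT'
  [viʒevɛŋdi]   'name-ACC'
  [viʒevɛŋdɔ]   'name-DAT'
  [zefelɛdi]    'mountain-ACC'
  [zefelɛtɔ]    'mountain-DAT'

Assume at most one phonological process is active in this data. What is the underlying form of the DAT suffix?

/-tɔ/

The DAT morpheme has two allomorphs, [-dɔ] and [-tɔ].
The ACC suffix, which begins with [d], is invariant after every stem; so [d] is not altered by any rule here.
So the underlying form is /-tɔ/, and voiceless stops become voiced after a nasal.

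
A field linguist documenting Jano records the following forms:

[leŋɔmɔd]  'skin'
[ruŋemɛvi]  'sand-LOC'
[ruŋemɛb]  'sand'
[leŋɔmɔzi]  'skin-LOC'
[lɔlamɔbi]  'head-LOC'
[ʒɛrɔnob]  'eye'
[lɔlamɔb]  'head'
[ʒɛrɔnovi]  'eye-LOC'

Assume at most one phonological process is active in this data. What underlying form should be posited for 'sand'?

The stem for 'sand' ends in [b] in [ruŋemɛb] but [v] in [ruŋemɛvi].
If /b/ were underlying and a rule turned it into [v] before the LOC suffix, 'head' would also alternate; but it has [b] in both [lɔlamɔb] and [lɔlamɔbi].
The underlying segment must be /v/; voiced fricatives become stops word-finally, yielding [b] there.
So 'sand' = /ruŋemɛv/.

/ruŋemɛv/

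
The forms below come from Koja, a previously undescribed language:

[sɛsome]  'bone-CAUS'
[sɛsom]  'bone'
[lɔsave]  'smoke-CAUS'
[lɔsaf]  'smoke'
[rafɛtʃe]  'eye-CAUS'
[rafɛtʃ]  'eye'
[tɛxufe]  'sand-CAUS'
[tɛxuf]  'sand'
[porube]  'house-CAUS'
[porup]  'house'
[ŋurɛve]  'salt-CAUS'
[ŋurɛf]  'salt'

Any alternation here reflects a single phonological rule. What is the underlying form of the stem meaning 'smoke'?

/lɔsav/

The root 'smoke' surfaces as [lɔsave] and [lɔsaf], with a stem-final [v] ~ [f] alternation.
But 'sand' keeps [f] in both environments ([tɛxufe], [tɛxuf]), so there is no rule changing /f/ to [v] before the CAUS suffix.
The underlying segment must be /v/; voiced obstruents become voiceless word-finally, yielding [f] there.
The underlying form of 'smoke' is therefore /lɔsav/.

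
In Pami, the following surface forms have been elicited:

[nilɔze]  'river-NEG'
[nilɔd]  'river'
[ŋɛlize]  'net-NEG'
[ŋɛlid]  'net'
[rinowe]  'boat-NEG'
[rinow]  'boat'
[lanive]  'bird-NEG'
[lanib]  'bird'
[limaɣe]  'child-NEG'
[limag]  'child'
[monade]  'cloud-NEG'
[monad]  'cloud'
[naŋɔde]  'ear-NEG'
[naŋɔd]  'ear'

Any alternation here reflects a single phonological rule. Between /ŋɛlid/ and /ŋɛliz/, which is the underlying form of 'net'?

/ŋɛliz/

The root 'net' surfaces as [ŋɛlize] and [ŋɛlid], with a stem-final [z] ~ [d] alternation.
But 'ear' keeps [d] in both environments ([naŋɔde], [naŋɔd]), so there is no rule changing /d/ to [z] before the NEG suffix.
Therefore /z/ is basic and [d] is derived by word-final hardening (voiced fricatives become stops word-finally).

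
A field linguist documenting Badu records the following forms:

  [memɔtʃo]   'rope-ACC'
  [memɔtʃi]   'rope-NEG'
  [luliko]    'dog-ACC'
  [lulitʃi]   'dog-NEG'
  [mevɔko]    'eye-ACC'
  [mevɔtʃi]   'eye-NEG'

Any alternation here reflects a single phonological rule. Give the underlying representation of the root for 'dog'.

/lulik/

In [luliko] and [lulitʃi] the final segment of 'dog' alternates: [k] ~ [tʃ].
If /tʃ/ were underlying and a rule turned it into [k] before the ACC suffix, 'rope' would also alternate; but it has [tʃ] in both [memɔtʃo] and [memɔtʃi].
The alternation reflects palatalization before a front vowel: /k/ becomes palato-alveolar [tʃ] before a front vowel. /k/ is underlying.
Hence 'dog' is /lulik/ underlyingly.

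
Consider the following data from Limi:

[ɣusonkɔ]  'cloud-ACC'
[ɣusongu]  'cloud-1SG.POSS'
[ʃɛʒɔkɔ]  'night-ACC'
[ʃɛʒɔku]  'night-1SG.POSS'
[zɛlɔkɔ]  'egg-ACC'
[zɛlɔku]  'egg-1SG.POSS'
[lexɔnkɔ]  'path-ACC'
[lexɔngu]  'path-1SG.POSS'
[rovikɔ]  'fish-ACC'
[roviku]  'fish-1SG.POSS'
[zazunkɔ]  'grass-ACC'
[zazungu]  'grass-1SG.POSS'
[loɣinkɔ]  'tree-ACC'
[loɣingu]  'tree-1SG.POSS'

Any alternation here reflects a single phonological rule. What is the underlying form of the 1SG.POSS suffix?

The 1SG.POSS suffix surfaces as [-gu] and [-ku], depending on the final segment of the stem.
The ACC suffix, which begins with [k], is invariant after every stem; so [k] is not altered by any rule here.
So the underlying form is /-gu/, and voiced stops become voiceless after a vowel.

/-gu/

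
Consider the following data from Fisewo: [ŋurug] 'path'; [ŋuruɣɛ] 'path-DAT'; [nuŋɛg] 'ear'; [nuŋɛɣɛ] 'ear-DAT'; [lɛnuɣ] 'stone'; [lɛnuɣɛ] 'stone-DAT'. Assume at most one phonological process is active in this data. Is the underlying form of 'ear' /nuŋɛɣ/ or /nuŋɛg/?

The root 'ear' surfaces as [nuŋɛg] and [nuŋɛɣɛ], with a stem-final [g] ~ [ɣ] alternation.
But 'stone' keeps [ɣ] in both environments ([lɛnuɣ], [lɛnuɣɛ]), so there is no rule changing /ɣ/ to [g] in isolation.
The alternation reflects intervocalic spirantization: voiced stops become fricatives between vowels. /g/ is underlying.

/nuŋɛg/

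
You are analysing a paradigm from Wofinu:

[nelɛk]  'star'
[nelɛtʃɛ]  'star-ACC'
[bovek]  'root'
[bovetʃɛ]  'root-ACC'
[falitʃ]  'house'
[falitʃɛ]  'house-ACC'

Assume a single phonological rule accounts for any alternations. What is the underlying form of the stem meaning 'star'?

/nelɛk/

In [nelɛk] and [nelɛtʃɛ] the final segment of 'star' alternates: [k] ~ [tʃ].
If /tʃ/ were underlying and a rule turned it into [k] in isolation, 'house' would also alternate; but it has [tʃ] in both [falitʃ] and [falitʃɛ].
The alternation reflects palatalization before a front vowel: /k/ becomes palato-alveolar [tʃ] before a front vowel. /k/ is underlying.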